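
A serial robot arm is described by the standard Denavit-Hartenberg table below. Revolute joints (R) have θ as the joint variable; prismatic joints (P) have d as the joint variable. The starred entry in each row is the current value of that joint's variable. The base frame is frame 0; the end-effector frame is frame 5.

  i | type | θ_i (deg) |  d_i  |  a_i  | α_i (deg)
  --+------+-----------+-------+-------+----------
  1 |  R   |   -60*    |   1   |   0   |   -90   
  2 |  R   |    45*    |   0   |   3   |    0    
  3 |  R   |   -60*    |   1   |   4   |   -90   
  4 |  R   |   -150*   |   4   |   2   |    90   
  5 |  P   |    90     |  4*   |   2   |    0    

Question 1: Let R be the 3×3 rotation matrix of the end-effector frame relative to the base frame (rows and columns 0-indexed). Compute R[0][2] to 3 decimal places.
End-effector z-axis (col 2 of R) = (-0.9915,-0.0148,-0.1294)
R[0][2] = -0.9915

-0.991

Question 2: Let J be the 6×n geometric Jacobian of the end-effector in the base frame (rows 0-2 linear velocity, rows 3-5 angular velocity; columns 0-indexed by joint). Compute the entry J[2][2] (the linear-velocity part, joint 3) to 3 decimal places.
axis z_2 = (0.8660,0.5000,0.0000); lever o_n−o_2 = (-0.3621,-2.3011,-5.7262)
cross product → J_v[:, 2] = (-2.8631,4.9590,-1.8117)
J_ω[:, 2] = z_2
entry J[2][2] = -1.8117

-1.812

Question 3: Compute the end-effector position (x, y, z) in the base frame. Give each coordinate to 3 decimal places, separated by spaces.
after link 1: o_1 = (0.0000, 0.0000, 1.0000)
after link 2: o_2 = (1.0607, -1.8371, -1.1213)
after link 3: o_3 = (3.8585, -4.6832, -0.0860)
after link 4: o_4 = (4.4057, -3.6309, -4.3980)
after link 5: o_5 = (0.6986, -4.1382, -6.8475)

0.699 -4.138 -6.848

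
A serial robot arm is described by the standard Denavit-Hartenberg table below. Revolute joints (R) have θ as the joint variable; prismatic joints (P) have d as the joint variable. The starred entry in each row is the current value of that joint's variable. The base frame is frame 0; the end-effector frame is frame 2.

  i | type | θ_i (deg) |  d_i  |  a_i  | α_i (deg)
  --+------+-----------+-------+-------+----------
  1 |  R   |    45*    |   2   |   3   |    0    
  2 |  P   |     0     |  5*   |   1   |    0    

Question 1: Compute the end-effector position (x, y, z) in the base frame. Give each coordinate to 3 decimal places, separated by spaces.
after link 1: o_1 = (2.1213, 2.1213, 2.0000)
after link 2: o_2 = (2.8284, 2.8284, 7.0000)

2.828 2.828 7.000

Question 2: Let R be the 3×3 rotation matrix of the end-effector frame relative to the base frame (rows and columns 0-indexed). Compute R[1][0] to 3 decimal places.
End-effector x-axis (col 0 of R) = (0.7071,0.7071,0.0000)
R[1][0] = 0.7071

0.707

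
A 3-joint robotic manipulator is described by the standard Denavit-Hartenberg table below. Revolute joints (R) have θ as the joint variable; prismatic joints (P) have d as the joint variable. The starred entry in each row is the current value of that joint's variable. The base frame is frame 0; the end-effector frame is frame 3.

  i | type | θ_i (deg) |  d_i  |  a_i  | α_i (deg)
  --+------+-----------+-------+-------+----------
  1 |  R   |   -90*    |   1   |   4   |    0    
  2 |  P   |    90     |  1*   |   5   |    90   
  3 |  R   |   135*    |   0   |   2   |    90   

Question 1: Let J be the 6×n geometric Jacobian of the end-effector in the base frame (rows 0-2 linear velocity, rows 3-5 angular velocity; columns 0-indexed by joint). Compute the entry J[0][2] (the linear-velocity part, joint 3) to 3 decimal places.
axis z_2 = (0.0000,-1.0000,0.0000); lever o_n−o_2 = (-1.4142,0.0000,1.4142)
cross product → J_v[:, 2] = (-1.4142,-0.0000,-1.4142)
J_ω[:, 2] = z_2
entry J[0][2] = -1.4142

-1.414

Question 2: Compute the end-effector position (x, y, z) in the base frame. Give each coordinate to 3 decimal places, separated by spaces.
after link 1: o_1 = (0.0000, -4.0000, 1.0000)
after link 2: o_2 = (5.0000, -4.0000, 2.0000)
after link 3: o_3 = (3.5858, -4.0000, 3.4142)

3.586 -4.000 3.414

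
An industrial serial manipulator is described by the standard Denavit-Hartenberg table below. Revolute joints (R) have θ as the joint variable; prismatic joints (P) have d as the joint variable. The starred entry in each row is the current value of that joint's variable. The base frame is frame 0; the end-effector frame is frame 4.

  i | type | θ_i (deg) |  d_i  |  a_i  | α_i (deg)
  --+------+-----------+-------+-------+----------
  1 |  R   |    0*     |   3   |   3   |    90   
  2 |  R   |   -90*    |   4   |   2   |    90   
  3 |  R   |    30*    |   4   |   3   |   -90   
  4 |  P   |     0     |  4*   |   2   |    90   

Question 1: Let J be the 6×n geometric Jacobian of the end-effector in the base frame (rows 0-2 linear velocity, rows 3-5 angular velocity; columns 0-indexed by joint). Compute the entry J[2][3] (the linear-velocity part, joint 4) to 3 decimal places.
0.500

prismatic axis z_3 = (-0.0000,-0.8660,0.5000)
J_v[:, 3] = z_3; J_ω[:, 3] = (0,0,0)
entry J[2][3] = 0.5000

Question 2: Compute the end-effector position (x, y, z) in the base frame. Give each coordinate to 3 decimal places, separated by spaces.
-1.000 -9.964 -1.330

after link 1: o_1 = (3.0000, 0.0000, 3.0000)
after link 2: o_2 = (3.0000, -4.0000, 1.0000)
after link 3: o_3 = (-1.0000, -5.5000, -1.5981)
after link 4: o_4 = (-1.0000, -9.9641, -1.3301)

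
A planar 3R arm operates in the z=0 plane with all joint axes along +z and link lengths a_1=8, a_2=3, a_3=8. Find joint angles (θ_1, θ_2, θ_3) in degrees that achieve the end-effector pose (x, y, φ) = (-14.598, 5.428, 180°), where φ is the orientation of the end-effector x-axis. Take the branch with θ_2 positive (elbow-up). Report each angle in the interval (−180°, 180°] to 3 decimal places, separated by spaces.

120.000 90.004 -30.004

wrist centre = target − a_3·(cos φ, sin φ) = (-6.5980, 5.4280)
cos θ_2 = (72.9968−8²−3²)/(2·8·3) = -0.0001; θ_2 = 90.0038° (elbow-up)
β = atan2(5.4280,-6.5980) = 140.5568°; ψ = atan2(3.0000,7.9998) = 20.5565°
θ_1 = β − ψ = 120.0003°
θ_3 = φ − θ_1 − θ_2 = -30.0041° (wrapped to (-180°,180°])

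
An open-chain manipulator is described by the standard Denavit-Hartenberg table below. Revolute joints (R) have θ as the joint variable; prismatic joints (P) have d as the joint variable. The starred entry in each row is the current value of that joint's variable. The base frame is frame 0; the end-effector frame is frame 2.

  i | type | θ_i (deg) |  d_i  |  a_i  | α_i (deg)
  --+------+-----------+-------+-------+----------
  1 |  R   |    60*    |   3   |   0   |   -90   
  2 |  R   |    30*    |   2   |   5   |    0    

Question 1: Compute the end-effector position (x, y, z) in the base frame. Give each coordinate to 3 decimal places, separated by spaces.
0.433 4.750 0.500

after link 1: o_1 = (0.0000, 0.0000, 3.0000)
after link 2: o_2 = (0.4330, 4.7500, 0.5000)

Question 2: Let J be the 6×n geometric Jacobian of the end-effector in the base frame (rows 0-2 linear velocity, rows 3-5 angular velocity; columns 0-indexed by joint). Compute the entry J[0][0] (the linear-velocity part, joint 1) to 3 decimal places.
-4.750

axis z_0 = ẑ; lever o_n−o_0 = (0.4330,4.7500,0.5000)
cross product → J_v[:, 0] = (-4.7500,0.4330,0.0000)
J_ω[:, 0] = z_0
entry J[0][0] = -4.7500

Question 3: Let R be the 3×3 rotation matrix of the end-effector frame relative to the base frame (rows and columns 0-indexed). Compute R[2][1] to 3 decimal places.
End-effector y-axis (col 1 of R) = (-0.2500,-0.4330,-0.8660)
R[2][1] = -0.8660

-0.866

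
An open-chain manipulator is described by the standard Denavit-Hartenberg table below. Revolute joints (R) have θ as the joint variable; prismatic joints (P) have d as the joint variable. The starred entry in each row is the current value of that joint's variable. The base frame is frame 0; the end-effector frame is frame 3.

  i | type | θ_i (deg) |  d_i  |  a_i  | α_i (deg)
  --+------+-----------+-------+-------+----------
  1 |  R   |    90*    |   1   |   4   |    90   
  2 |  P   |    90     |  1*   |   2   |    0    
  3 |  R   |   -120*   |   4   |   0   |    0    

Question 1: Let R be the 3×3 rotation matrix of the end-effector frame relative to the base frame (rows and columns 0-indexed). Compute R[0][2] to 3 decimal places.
End-effector z-axis (col 2 of R) = (1.0000,-0.0000,0.0000)
R[0][2] = 1.0000

1.000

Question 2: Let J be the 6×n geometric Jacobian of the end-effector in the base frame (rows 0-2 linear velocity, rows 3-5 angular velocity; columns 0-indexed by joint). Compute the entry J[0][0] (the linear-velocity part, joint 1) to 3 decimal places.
-4.000

axis z_0 = ẑ; lever o_n−o_0 = (5.0000,4.0000,3.0000)
cross product → J_v[:, 0] = (-4.0000,5.0000,0.0000)
J_ω[:, 0] = z_0
entry J[0][0] = -4.0000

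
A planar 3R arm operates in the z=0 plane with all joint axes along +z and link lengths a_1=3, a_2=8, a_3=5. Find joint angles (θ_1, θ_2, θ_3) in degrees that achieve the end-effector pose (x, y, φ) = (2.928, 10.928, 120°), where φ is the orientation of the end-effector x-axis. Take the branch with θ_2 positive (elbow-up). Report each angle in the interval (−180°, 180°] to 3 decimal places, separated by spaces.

wrist centre = target − a_3·(cos φ, sin φ) = (5.4280, 6.5979)
cos θ_2 = (72.9951−3²−8²)/(2·3·8) = -0.0001; θ_2 = 90.0058° (elbow-up)
β = atan2(6.5979,5.4280) = 50.5562°; ψ = atan2(8.0000,2.9992) = 69.4491°
θ_1 = β − ψ = -18.8928°
θ_3 = φ − θ_1 − θ_2 = 48.8870° (wrapped to (-180°,180°])

-18.893 90.006 48.887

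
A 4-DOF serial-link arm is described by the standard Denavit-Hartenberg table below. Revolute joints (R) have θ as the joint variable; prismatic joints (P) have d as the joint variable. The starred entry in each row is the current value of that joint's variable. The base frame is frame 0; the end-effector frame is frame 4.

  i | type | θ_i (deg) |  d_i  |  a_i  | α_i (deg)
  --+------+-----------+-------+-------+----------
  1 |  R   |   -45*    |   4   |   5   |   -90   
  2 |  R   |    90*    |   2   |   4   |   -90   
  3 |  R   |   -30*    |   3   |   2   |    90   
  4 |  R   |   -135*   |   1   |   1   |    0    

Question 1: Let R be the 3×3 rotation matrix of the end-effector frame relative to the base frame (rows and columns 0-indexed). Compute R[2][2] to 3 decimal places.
End-effector z-axis (col 2 of R) = (0.6124,0.6124,0.5000)
R[2][2] = 0.5000

0.500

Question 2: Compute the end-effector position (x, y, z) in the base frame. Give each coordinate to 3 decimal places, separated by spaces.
4.398 0.569 -0.620

after link 1: o_1 = (3.5355, -3.5355, 4.0000)
after link 2: o_2 = (4.9497, -2.1213, 0.0000)
after link 3: o_3 = (3.5355, 0.7071, -1.7321)
after link 4: o_4 = (4.3979, 0.5695, -0.6197)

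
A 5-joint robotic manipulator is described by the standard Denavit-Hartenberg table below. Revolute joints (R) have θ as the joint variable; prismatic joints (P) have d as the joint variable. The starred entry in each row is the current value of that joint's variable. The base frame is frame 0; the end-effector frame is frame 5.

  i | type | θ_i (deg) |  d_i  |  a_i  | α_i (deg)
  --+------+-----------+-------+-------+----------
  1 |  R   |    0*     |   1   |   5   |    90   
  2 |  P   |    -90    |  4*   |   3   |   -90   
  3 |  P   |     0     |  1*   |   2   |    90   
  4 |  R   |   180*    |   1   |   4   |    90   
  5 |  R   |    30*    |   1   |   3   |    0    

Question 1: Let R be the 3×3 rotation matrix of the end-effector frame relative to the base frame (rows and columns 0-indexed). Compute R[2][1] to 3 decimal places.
End-effector y-axis (col 1 of R) = (-0.0000,-0.8660,-0.5000)
R[2][1] = -0.5000

-0.500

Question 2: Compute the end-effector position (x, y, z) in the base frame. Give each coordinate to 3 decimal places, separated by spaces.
after link 1: o_1 = (5.0000, 0.0000, 1.0000)
after link 2: o_2 = (5.0000, -4.0000, -2.0000)
after link 3: o_3 = (6.0000, -4.0000, -4.0000)
after link 4: o_4 = (6.0000, -5.0000, 0.0000)
after link 5: o_5 = (7.0000, -6.5000, 2.5981)

7.000 -6.500 2.598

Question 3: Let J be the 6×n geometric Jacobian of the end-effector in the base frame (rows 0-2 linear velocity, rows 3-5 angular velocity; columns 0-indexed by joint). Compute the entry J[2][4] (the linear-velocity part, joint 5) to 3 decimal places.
axis z_4 = (1.0000,-0.0000,-0.0000); lever o_n−o_4 = (1.0000,-1.5000,2.5981)
cross product → J_v[:, 4] = (-0.0000,-2.5981,-1.5000)
J_ω[:, 4] = z_4
entry J[2][4] = -1.5000

-1.500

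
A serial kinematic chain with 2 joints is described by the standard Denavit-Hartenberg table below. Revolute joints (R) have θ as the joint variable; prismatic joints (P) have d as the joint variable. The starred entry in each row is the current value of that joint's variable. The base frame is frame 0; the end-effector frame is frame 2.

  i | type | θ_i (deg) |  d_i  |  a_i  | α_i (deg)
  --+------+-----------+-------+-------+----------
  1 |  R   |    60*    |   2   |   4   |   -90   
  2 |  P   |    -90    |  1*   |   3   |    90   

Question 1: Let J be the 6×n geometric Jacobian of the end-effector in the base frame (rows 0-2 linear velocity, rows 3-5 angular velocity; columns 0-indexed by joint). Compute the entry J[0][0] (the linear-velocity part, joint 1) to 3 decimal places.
-3.964

axis z_0 = ẑ; lever o_n−o_0 = (1.1340,3.9641,5.0000)
cross product → J_v[:, 0] = (-3.9641,1.1340,0.0000)
J_ω[:, 0] = z_0
entry J[0][0] = -3.9641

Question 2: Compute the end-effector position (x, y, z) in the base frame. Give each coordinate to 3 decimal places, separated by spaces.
1.134 3.964 5.000

after link 1: o_1 = (2.0000, 3.4641, 2.0000)
after link 2: o_2 = (1.1340, 3.9641, 5.0000)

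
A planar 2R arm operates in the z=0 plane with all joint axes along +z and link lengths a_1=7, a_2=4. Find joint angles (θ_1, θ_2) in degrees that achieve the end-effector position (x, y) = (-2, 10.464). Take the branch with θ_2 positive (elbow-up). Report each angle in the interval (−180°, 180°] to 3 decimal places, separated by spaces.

89.999 30.004

cos θ_2 = (113.4953−7²−4²)/(2·7·4) = 0.8660; θ_2 = 30.0044° (elbow-up)
β = atan2(10.4640,-2.0000) = 100.8205°; ψ = atan2(2.0003,10.4639) = 10.8220°
θ_1 = β − ψ = 89.9986°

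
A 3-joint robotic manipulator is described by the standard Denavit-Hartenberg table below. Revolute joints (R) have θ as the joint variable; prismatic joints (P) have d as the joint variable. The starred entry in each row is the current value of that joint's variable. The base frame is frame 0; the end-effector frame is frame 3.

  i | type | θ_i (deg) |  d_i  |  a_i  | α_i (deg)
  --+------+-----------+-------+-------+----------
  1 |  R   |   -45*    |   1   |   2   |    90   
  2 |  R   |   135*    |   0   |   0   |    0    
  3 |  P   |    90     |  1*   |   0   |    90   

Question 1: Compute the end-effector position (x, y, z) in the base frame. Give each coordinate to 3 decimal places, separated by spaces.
0.707 -2.121 1.000

after link 1: o_1 = (1.4142, -1.4142, 1.0000)
after link 2: o_2 = (1.4142, -1.4142, 1.0000)
after link 3: o_3 = (0.7071, -2.1213, 1.0000)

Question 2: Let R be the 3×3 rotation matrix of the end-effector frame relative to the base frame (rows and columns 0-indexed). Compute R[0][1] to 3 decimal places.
-0.707

End-effector y-axis (col 1 of R) = (-0.7071,-0.7071,0.0000)
R[0][1] = -0.7071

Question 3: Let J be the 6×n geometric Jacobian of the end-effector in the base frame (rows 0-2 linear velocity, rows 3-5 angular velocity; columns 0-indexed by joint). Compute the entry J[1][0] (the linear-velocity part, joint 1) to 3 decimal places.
axis z_0 = ẑ; lever o_n−o_0 = (0.7071,-2.1213,1.0000)
cross product → J_v[:, 0] = (2.1213,0.7071,-0.0000)
J_ω[:, 0] = z_0
entry J[1][0] = 0.7071

0.707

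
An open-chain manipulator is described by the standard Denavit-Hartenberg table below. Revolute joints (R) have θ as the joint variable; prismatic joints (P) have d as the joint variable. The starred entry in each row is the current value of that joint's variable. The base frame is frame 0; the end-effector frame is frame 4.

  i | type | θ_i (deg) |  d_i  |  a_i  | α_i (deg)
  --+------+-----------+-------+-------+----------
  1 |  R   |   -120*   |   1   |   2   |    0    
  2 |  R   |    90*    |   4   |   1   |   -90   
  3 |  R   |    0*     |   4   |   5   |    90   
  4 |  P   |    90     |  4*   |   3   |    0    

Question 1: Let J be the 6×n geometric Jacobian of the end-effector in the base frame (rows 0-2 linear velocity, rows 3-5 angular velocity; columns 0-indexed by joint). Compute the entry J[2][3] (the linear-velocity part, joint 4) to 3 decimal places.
1.000

prismatic axis z_3 = (-0.0000,0.0000,1.0000)
J_v[:, 3] = z_3; J_ω[:, 3] = (0,0,0)
entry J[2][3] = 1.0000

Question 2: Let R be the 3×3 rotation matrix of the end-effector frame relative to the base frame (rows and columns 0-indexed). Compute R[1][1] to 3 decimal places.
End-effector y-axis (col 1 of R) = (-0.8660,0.5000,0.0000)
R[1][1] = 0.5000

0.500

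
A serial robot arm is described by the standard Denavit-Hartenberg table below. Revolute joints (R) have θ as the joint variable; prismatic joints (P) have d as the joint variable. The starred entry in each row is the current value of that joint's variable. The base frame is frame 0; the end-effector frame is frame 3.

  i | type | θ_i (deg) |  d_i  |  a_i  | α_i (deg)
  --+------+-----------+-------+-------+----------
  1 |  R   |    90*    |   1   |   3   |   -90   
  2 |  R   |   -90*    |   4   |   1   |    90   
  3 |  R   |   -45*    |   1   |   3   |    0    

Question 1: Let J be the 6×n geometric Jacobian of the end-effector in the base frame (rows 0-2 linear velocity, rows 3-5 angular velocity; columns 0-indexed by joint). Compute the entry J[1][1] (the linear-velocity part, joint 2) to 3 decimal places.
axis z_1 = (-1.0000,0.0000,0.0000); lever o_n−o_1 = (-1.8787,-1.0000,3.1213)
cross product → J_v[:, 1] = (0.0000,3.1213,1.0000)
J_ω[:, 1] = z_1
entry J[1][1] = 3.1213

3.121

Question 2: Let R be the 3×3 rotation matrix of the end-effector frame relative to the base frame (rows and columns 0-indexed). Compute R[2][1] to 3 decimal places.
End-effector y-axis (col 1 of R) = (-0.7071,0.0000,0.7071)
R[2][1] = 0.7071

0.707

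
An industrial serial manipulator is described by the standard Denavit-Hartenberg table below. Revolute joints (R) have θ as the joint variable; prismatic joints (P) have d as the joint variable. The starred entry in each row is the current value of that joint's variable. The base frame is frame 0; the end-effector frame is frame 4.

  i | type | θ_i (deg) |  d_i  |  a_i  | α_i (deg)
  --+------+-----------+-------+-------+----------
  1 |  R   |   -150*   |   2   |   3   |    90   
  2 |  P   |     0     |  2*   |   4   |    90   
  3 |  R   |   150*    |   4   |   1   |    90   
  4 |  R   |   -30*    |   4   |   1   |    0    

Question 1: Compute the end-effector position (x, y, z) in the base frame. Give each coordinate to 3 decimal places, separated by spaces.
after link 1: o_1 = (-2.5981, -1.5000, 2.0000)
after link 2: o_2 = (-7.0622, -1.7679, 2.0000)
after link 3: o_3 = (-6.5622, -0.9019, -2.0000)
after link 4: o_4 = (-9.5933, 1.8481, -1.5000)

-9.593 1.848 -1.500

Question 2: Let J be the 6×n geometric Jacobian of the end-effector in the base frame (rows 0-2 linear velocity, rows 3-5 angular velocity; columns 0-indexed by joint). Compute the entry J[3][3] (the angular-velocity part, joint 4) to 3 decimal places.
axis z_3 = (-0.8660,0.5000,0.0000); lever o_n−o_3 = (-3.0311,2.7500,0.5000)
cross product → J_v[:, 3] = (0.2500,0.4330,-0.8660)
J_ω[:, 3] = z_3
entry J[3][3] = -0.8660

-0.866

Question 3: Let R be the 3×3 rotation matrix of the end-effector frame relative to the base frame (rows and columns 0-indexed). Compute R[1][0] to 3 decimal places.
End-effector x-axis (col 0 of R) = (0.4330,0.7500,0.5000)
R[1][0] = 0.7500

0.750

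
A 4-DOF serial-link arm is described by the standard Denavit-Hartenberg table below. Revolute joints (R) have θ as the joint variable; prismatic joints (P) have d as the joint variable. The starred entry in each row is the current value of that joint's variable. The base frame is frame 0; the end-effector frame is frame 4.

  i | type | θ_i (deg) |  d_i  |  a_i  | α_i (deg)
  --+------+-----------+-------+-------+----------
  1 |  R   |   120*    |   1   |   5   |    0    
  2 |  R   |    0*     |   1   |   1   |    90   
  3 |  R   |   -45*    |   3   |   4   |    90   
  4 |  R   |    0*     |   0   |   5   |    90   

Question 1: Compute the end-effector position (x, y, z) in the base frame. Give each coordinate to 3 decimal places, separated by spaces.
after link 1: o_1 = (-2.5000, 4.3301, 1.0000)
after link 2: o_2 = (-3.0000, 5.1962, 2.0000)
after link 3: o_3 = (-1.8161, 9.1456, -0.8284)
after link 4: o_4 = (-3.5839, 12.2075, -4.3640)

-3.584 12.208 -4.364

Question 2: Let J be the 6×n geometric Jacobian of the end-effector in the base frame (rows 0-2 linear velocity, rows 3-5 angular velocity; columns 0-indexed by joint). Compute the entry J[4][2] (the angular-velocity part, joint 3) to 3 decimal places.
axis z_2 = (0.8660,0.5000,0.0000); lever o_n−o_2 = (-0.5839,7.0114,-6.3640)
cross product → J_v[:, 2] = (-3.1820,5.5114,6.3640)
J_ω[:, 2] = z_2
entry J[4][2] = 0.5000

0.500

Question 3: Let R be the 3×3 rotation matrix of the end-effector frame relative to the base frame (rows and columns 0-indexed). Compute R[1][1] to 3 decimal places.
End-effector y-axis (col 1 of R) = (0.3536,-0.6124,-0.7071)
R[1][1] = -0.6124

-0.612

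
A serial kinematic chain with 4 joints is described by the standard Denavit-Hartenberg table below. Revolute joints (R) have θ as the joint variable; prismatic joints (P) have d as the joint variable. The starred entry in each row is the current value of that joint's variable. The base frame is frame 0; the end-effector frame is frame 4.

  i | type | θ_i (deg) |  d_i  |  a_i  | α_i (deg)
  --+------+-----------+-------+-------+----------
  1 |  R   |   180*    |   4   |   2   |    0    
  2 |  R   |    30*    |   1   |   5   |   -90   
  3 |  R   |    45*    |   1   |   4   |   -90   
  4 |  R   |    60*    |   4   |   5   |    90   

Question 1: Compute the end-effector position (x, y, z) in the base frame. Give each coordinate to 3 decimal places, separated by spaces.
after link 1: o_1 = (-2.0000, 0.0000, 4.0000)
after link 2: o_2 = (-6.3301, -2.5000, 5.0000)
after link 3: o_3 = (-8.2796, -4.7802, 2.1716)
after link 4: o_4 = (-9.5261, -0.4999, -2.4246)

-9.526 -0.500 -2.425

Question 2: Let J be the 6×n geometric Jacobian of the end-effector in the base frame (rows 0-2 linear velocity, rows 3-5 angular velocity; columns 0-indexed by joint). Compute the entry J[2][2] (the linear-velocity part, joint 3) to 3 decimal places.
-1.768

axis z_2 = (0.5000,-0.8660,0.0000); lever o_n−o_2 = (-3.1960,2.0001,-7.4246)
cross product → J_v[:, 2] = (6.4299,3.7123,-1.7678)
J_ω[:, 2] = z_2
entry J[2][2] = -1.7678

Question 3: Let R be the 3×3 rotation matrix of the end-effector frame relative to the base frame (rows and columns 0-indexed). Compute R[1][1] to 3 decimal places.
0.354

End-effector y-axis (col 1 of R) = (0.6124,0.3536,-0.7071)
R[1][1] = 0.3536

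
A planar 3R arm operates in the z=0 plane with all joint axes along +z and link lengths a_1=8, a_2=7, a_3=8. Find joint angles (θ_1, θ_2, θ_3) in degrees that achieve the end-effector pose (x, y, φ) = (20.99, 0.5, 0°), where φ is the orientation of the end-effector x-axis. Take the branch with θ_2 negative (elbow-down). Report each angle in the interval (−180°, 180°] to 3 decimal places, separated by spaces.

wrist centre = target − a_3·(cos φ, sin φ) = (12.9900, 0.5000)
cos θ_2 = (168.9901−8²−7²)/(2·8·7) = 0.4999; θ_2 = -60.0058° (elbow-down)
β = atan2(0.5000,12.9900) = 2.2043°; ψ = atan2(-6.0625,11.4994) = -27.7984°
θ_1 = β − ψ = 30.0027°
θ_3 = φ − θ_1 − θ_2 = 30.0031° (wrapped to (-180°,180°])

30.003 -60.006 30.003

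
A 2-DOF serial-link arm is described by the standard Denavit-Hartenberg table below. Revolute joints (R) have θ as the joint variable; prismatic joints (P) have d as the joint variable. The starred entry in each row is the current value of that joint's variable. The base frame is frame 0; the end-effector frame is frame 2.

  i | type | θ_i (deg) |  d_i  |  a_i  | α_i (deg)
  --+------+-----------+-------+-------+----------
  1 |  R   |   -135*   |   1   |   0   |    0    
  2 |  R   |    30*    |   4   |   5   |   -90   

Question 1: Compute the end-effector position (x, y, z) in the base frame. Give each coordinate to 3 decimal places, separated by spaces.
-1.294 -4.830 5.000

after link 1: o_1 = (0.0000, 0.0000, 1.0000)
after link 2: o_2 = (-1.2941, -4.8296, 5.0000)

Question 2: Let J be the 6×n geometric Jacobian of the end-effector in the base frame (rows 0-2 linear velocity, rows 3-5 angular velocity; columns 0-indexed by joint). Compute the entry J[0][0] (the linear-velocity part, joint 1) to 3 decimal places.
4.830

axis z_0 = ẑ; lever o_n−o_0 = (-1.2941,-4.8296,5.0000)
cross product → J_v[:, 0] = (4.8296,-1.2941,0.0000)
J_ω[:, 0] = z_0
entry J[0][0] = 4.8296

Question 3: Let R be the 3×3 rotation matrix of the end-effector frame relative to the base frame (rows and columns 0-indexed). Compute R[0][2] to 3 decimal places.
End-effector z-axis (col 2 of R) = (0.9659,-0.2588,0.0000)
R[0][2] = 0.9659

0.966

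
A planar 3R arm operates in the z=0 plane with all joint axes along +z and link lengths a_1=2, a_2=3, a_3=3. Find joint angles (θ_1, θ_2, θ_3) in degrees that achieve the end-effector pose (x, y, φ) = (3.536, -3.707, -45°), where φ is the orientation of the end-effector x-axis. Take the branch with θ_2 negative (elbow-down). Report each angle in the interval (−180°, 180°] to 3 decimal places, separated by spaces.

wrist centre = target − a_3·(cos φ, sin φ) = (1.4147, -1.5857)
cos θ_2 = (4.5157−2²−3²)/(2·2·3) = -0.7070; θ_2 = -134.9934° (elbow-down)
β = atan2(-1.5857,1.4147) = -48.2619°; ψ = atan2(-2.1216,-0.1211) = -93.2663°
θ_1 = β − ψ = 45.0043°
θ_3 = φ − θ_1 − θ_2 = 44.9891° (wrapped to (-180°,180°])

45.004 -134.993 44.989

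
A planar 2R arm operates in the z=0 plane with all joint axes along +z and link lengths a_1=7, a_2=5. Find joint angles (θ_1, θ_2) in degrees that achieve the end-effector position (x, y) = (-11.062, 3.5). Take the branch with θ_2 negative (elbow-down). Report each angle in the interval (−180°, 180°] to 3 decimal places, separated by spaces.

174.888 -30.006

cos θ_2 = (134.6178−7²−5²)/(2·7·5) = 0.8660; θ_2 = -30.0064° (elbow-down)
β = atan2(3.5000,-11.0620) = 162.4427°; ψ = atan2(-2.5005,11.3298) = -12.4456°
θ_1 = β − ψ = 174.8883°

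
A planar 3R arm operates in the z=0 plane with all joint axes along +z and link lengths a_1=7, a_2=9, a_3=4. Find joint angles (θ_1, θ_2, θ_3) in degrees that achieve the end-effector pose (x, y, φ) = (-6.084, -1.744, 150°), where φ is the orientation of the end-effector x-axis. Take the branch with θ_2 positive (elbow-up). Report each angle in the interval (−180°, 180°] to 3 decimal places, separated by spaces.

135.009 149.999 -135.008

wrist centre = target − a_3·(cos φ, sin φ) = (-2.6199, -3.7440)
cos θ_2 = (20.8814−7²−9²)/(2·7·9) = -0.8660; θ_2 = 149.9995° (elbow-up)
β = atan2(-3.7440,-2.6199) = -124.9828°; ψ = atan2(4.5001,-0.7942) = 100.0087°
θ_1 = β − ψ = -224.9914°
θ_3 = φ − θ_1 − θ_2 = -135.0080° (wrapped to (-180°,180°])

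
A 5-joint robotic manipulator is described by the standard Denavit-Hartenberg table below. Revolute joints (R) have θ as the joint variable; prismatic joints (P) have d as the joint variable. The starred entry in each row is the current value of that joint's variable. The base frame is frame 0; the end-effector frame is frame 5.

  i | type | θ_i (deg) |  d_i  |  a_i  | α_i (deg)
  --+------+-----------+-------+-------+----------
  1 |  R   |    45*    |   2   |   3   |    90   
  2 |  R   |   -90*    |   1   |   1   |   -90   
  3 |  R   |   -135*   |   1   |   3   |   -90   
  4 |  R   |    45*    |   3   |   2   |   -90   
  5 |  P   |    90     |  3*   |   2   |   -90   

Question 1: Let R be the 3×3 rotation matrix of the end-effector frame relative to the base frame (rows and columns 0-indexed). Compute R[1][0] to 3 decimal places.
0.500

End-effector x-axis (col 0 of R) = (-0.5000,0.5000,0.7071)
R[1][0] = 0.5000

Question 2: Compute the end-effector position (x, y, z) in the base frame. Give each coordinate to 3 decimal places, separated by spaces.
after link 1: o_1 = (2.1213, 2.1213, 2.0000)
after link 2: o_2 = (2.8284, 1.4142, 1.0000)
after link 3: o_3 = (5.0355, 0.6213, 3.1213)
after link 4: o_4 = (6.2426, -2.5858, 2.0000)
after link 5: o_5 = (2.6820, -2.0251, 1.9142)

2.682 -2.025 1.914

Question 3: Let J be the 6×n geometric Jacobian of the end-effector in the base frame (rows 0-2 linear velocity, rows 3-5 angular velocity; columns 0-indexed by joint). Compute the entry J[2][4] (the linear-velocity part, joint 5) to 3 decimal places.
prismatic axis z_4 = (-0.8536,-0.1464,-0.5000)
J_v[:, 4] = z_4; J_ω[:, 4] = (0,0,0)
entry J[2][4] = -0.5000

-0.500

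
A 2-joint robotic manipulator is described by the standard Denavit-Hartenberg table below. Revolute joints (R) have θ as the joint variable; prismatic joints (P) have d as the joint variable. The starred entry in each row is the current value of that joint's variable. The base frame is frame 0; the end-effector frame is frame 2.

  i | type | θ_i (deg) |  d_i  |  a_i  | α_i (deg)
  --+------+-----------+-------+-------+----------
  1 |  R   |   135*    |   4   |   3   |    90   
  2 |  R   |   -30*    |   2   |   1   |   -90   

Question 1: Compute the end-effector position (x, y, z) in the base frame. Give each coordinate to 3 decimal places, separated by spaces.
after link 1: o_1 = (-2.1213, 2.1213, 4.0000)
after link 2: o_2 = (-1.3195, 4.1479, 3.5000)

-1.319 4.148 3.500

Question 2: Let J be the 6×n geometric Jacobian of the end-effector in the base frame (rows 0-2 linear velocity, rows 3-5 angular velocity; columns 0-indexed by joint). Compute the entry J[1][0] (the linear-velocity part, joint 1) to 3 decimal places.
-1.319

axis z_0 = ẑ; lever o_n−o_0 = (-1.3195,4.1479,3.5000)
cross product → J_v[:, 0] = (-4.1479,-1.3195,0.0000)
J_ω[:, 0] = z_0
entry J[1][0] = -1.3195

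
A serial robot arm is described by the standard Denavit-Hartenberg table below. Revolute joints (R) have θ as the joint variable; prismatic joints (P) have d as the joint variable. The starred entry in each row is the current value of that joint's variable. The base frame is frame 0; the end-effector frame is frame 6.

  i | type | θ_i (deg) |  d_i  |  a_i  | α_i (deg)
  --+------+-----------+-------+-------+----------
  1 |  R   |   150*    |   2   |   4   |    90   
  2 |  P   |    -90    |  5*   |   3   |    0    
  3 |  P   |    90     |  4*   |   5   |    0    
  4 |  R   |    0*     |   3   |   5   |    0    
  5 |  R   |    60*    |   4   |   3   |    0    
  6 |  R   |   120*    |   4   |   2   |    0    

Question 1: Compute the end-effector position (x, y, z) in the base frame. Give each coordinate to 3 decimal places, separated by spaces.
after link 1: o_1 = (-3.4641, 2.0000, 2.0000)
after link 2: o_2 = (-0.9641, 6.3301, -1.0000)
after link 3: o_3 = (-3.2942, 12.2942, -1.0000)
after link 4: o_4 = (-6.1244, 17.3923, -1.0000)
after link 5: o_5 = (-5.4234, 21.6064, 1.5981)
after link 6: o_6 = (-1.6913, 24.0705, 1.5981)

-1.691 24.071 1.598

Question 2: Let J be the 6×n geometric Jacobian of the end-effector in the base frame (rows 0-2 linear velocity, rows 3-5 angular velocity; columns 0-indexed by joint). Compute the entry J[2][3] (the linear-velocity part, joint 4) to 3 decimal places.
4.500

axis z_3 = (0.5000,0.8660,0.0000); lever o_n−o_3 = (1.6029,11.7763,2.5981)
cross product → J_v[:, 3] = (2.2500,-1.2990,4.5000)
J_ω[:, 3] = z_3
entry J[2][3] = 4.5000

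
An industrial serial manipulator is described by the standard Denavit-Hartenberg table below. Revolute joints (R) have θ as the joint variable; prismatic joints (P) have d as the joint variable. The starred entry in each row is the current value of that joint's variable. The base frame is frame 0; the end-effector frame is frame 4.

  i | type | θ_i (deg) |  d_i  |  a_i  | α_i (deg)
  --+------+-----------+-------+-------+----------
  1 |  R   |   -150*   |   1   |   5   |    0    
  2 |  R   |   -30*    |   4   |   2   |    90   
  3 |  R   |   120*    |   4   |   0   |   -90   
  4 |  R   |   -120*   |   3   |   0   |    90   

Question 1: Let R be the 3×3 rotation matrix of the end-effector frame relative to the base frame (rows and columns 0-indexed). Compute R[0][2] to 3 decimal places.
End-effector z-axis (col 2 of R) = (-0.4330,-0.5000,-0.7500)
R[0][2] = -0.4330

-0.433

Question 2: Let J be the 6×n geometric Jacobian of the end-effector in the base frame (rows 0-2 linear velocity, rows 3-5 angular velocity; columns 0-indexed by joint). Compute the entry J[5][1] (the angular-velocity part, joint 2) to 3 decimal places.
1.000

axis z_1 = (0.0000,0.0000,1.0000); lever o_n−o_1 = (0.5981,4.0000,2.5000)
cross product → J_v[:, 1] = (-4.0000,0.5981,0.0000)
J_ω[:, 1] = z_1
entry J[5][1] = 1.0000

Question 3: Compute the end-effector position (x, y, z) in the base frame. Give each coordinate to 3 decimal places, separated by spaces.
-3.732 1.500 3.500

after link 1: o_1 = (-4.3301, -2.5000, 1.0000)
after link 2: o_2 = (-6.3301, -2.5000, 5.0000)
after link 3: o_3 = (-6.3301, 1.5000, 5.0000)
after link 4: o_4 = (-3.7321, 1.5000, 3.5000)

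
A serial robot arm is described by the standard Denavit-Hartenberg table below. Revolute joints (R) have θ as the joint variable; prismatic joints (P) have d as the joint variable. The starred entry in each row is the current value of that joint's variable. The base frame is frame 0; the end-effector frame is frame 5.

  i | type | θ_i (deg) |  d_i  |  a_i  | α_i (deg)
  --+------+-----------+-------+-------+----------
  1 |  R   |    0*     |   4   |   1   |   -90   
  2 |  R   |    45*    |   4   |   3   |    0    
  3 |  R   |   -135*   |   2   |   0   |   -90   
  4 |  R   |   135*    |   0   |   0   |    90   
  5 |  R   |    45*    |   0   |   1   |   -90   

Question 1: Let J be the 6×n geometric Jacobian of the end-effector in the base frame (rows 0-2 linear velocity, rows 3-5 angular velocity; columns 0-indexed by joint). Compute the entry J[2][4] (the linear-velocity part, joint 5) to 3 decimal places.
axis z_4 = (0.0000,-0.7071,0.7071); lever o_n−o_4 = (0.7071,-0.5000,-0.5000)
cross product → J_v[:, 4] = (0.7071,0.5000,0.5000)
J_ω[:, 4] = z_4
entry J[2][4] = 0.5000

0.500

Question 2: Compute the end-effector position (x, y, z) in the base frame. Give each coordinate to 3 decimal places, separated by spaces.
after link 1: o_1 = (1.0000, 0.0000, 4.0000)
after link 2: o_2 = (3.1213, 4.0000, 1.8787)
after link 3: o_3 = (3.1213, 6.0000, 1.8787)
after link 4: o_4 = (3.1213, 6.0000, 1.8787)
after link 5: o_5 = (3.8284, 5.5000, 1.3787)

3.828 5.500 1.379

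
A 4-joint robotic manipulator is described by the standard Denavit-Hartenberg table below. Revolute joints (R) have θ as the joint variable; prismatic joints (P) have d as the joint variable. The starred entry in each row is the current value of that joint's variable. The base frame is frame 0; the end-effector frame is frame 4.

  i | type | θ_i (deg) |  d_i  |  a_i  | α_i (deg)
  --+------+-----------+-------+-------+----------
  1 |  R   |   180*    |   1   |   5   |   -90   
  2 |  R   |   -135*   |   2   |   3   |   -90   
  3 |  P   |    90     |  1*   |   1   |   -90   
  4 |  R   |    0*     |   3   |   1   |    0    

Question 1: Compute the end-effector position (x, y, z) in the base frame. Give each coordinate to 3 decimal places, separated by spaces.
-5.707 0.000 1.707

after link 1: o_1 = (-5.0000, 0.0000, 1.0000)
after link 2: o_2 = (-2.8787, -2.0000, 3.1213)
after link 3: o_3 = (-3.5858, -1.0000, 3.8284)
after link 4: o_4 = (-5.7071, 0.0000, 1.7071)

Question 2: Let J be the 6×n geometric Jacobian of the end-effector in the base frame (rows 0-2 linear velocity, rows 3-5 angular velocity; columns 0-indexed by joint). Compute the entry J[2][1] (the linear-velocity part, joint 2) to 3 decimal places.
-0.707

axis z_1 = (-0.0000,-1.0000,0.0000); lever o_n−o_1 = (-0.7071,0.0000,0.7071)
cross product → J_v[:, 1] = (-0.7071,0.0000,-0.7071)
J_ω[:, 1] = z_1
entry J[2][1] = -0.7071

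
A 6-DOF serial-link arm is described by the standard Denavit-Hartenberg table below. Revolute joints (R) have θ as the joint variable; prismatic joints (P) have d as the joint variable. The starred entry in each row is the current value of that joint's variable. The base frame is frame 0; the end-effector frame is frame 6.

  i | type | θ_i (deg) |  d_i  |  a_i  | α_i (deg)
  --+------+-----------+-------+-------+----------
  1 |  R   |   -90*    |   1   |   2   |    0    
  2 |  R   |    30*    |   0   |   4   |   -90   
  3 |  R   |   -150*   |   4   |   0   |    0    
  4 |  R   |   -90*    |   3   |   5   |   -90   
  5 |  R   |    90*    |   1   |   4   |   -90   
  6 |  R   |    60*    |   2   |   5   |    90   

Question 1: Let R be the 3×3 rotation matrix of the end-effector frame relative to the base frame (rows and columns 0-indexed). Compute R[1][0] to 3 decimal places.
End-effector x-axis (col 0 of R) = (-0.0580,-0.8995,-0.4330)
R[1][0] = -0.8995

-0.900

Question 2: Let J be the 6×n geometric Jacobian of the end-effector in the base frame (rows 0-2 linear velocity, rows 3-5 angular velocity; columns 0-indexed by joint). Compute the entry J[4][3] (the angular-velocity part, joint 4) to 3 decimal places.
axis z_3 = (0.8660,0.5000,0.0000); lever o_n−o_3 = (-2.3391,-2.9486,-4.2631)
cross product → J_v[:, 3] = (-2.1316,3.6920,-1.3840)
J_ω[:, 3] = z_3
entry J[4][3] = 0.5000

0.500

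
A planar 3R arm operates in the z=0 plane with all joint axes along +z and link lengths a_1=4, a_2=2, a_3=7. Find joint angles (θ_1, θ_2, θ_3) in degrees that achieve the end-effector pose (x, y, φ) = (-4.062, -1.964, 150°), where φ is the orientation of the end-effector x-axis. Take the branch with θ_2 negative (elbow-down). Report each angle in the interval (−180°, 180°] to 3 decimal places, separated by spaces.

wrist centre = target − a_3·(cos φ, sin φ) = (2.0002, -5.4640)
cos θ_2 = (33.8560−4²−2²)/(2·4·2) = 0.8660; θ_2 = -30.0029° (elbow-down)
β = atan2(-5.4640,2.0002) = -69.8941°; ψ = atan2(-1.0001,5.7320) = -9.8970°
θ_1 = β − ψ = -59.9971°
θ_3 = φ − θ_1 − θ_2 = -120.0001° (wrapped to (-180°,180°])

-59.997 -30.003 -120.000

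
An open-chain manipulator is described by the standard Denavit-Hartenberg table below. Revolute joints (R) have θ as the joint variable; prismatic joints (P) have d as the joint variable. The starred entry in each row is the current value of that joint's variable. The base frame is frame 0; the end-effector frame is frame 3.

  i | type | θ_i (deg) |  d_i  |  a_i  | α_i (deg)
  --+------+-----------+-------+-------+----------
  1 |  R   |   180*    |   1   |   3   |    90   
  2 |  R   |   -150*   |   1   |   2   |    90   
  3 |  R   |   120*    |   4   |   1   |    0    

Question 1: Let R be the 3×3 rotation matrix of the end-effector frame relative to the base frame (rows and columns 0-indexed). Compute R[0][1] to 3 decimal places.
-0.750

End-effector y-axis (col 1 of R) = (-0.7500,-0.5000,0.4330)
R[0][1] = -0.7500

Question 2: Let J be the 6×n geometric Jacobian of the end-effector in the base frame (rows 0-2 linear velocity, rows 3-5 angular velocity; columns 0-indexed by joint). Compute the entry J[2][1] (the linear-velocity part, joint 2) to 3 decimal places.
axis z_1 = (0.0000,1.0000,0.0000); lever o_n−o_1 = (3.2990,1.8660,2.7141)
cross product → J_v[:, 1] = (2.7141,-0.0000,-3.2990)
J_ω[:, 1] = z_1
entry J[2][1] = -3.2990

-3.299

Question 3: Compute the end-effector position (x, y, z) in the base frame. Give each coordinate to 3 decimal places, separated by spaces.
after link 1: o_1 = (-3.0000, 0.0000, 1.0000)
after link 2: o_2 = (-1.2679, 1.0000, 0.0000)
after link 3: o_3 = (0.2990, 1.8660, 3.7141)

0.299 1.866 3.714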